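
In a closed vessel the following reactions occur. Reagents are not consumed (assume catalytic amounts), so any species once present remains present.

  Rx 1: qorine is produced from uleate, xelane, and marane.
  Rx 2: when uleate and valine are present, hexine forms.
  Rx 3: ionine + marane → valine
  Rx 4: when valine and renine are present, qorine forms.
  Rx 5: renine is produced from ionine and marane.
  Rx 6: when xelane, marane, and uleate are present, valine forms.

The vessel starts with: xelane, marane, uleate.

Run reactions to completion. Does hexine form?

Yes

xelane, marane, and uleate present → valine forms (Rx 6).
uleate and valine present → hexine forms (Rx 2).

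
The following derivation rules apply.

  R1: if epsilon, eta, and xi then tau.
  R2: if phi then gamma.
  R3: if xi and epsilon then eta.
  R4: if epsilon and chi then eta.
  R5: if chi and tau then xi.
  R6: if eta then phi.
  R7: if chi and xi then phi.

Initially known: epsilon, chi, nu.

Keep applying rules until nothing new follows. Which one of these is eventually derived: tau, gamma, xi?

epsilon and chi hold, so eta follows (R4).
eta holds, so phi follows (R6).
From phi, R2 gives gamma.
tau would need epsilon, eta, and xi (R1), but xi is never established. xi would need chi and tau (R5), but tau is never established.

gamma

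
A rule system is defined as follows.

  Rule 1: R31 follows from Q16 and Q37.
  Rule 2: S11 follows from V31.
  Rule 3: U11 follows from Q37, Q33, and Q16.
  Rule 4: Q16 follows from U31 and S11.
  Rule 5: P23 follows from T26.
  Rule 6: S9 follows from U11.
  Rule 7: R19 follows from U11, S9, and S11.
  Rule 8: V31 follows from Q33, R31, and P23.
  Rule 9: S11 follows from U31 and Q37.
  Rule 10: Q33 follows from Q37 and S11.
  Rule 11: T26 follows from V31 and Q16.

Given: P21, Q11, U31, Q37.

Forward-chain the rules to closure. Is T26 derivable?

T26 would need V31 and Q16 (Rule 11), but V31 is never established.

No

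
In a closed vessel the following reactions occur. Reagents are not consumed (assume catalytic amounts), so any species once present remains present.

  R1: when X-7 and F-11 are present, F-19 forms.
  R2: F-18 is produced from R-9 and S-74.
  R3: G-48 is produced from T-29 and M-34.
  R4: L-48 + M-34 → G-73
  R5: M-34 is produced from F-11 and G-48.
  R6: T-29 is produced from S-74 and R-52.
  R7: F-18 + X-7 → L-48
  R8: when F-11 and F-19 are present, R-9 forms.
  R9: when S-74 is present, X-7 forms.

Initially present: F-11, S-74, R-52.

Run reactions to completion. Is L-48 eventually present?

S-74 present → X-7 forms (R9).
X-7 and F-11 present → F-19 forms (R1).
F-11 and F-19 present → R-9 forms (R8).
R-9 and S-74 present → F-18 forms (R2).
F-18 and X-7 present → L-48 forms (R7).

Yes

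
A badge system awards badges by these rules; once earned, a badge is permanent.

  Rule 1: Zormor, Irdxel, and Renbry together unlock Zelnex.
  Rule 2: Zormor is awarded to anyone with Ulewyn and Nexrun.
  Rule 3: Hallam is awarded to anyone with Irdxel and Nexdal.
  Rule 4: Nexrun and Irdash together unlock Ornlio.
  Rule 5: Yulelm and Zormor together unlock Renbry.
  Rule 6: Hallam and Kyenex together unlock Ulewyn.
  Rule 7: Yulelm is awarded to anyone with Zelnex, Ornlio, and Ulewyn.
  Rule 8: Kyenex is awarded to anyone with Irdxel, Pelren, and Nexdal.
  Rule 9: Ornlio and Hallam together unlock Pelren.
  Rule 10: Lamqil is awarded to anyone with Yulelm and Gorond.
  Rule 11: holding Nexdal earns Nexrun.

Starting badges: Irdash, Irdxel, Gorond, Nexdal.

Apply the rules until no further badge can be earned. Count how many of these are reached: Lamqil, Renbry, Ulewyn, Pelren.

2

With Irdxel and Nexdal, Hallam is earned (Rule 3).
With Nexdal, Nexrun is earned (Rule 11).
With Nexrun and Irdash, Ornlio is earned (Rule 4).
With Ornlio and Hallam, Pelren is earned (Rule 9).
With Irdxel, Pelren, and Nexdal, Kyenex is earned (Rule 8).
With Hallam and Kyenex, Ulewyn is earned (Rule 6).
Lamqil would need Yulelm and Gorond (Rule 10), but Yulelm is never earned.
Renbry would need Yulelm and Zormor (Rule 5), but Yulelm is never earned.
Ulewyn: reached.
Pelren: reached.
Reached: Ulewyn and Pelren — 2 of the 4.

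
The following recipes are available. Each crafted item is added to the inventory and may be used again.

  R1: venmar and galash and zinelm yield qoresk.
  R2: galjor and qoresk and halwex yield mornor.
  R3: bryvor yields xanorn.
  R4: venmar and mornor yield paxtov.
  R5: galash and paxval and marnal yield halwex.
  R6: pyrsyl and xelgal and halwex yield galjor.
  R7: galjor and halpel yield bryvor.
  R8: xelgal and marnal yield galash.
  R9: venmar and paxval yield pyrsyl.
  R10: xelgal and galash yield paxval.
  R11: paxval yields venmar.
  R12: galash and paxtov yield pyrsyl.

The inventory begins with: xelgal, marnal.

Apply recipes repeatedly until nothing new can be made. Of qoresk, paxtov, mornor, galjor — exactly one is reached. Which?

galjor

xelgal and marnal → galash (R8).
Using R10, xelgal and galash make paxval.
Using R5, galash, paxval, and marnal make halwex.
paxval → venmar (R11).
Using R9, venmar and paxval make pyrsyl.
pyrsyl and xelgal and halwex → galjor (R6).
qoresk would need venmar, galash, and zinelm (R1), but zinelm is never obtained. paxtov would need venmar and mornor (R4), but mornor is never obtained. mornor would need galjor, qoresk, and halwex (R2), but qoresk is never obtained.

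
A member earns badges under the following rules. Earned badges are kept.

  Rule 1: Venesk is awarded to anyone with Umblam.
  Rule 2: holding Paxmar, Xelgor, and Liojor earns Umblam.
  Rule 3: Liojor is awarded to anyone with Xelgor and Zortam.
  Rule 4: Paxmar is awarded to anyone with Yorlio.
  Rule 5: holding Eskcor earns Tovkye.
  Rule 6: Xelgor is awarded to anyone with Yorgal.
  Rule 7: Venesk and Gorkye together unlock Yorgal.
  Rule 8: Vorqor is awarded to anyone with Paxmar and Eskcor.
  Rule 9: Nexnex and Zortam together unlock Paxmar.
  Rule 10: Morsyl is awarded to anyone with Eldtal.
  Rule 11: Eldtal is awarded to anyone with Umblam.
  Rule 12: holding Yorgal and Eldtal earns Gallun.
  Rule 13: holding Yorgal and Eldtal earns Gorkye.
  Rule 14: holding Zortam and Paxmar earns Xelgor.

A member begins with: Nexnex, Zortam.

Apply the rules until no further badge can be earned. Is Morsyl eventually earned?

With Nexnex and Zortam, Paxmar is earned (Rule 9).
With Zortam and Paxmar, Xelgor is earned (Rule 14).
With Xelgor and Zortam, Liojor is earned (Rule 3).
With Paxmar, Xelgor, and Liojor, Umblam is earned (Rule 2).
With Umblam, Eldtal is earned (Rule 11).
With Eldtal, Morsyl is earned (Rule 10).

Yes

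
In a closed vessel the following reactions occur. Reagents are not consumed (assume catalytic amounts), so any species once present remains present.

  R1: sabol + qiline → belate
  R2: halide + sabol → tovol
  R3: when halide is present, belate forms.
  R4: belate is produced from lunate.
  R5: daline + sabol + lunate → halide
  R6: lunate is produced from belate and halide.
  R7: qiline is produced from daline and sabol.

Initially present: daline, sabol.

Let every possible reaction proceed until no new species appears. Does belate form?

Yes

daline and sabol present → qiline forms (R7).
sabol and qiline present → belate forms (R1).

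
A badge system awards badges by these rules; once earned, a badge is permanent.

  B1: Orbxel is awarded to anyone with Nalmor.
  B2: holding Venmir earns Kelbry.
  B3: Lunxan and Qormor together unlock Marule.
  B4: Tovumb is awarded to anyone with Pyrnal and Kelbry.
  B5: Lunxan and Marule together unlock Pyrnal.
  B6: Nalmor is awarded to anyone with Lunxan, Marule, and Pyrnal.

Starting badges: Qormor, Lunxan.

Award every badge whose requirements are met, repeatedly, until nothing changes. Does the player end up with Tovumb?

No

Tovumb would need Pyrnal and Kelbry (B4), but Kelbry is never earned.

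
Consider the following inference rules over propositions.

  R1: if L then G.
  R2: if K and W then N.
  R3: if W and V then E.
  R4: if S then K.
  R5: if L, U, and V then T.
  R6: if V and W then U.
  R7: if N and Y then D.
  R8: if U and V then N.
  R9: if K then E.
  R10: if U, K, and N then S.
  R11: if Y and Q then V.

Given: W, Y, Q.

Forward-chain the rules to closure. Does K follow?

No

K would need S (R4), but S is never established.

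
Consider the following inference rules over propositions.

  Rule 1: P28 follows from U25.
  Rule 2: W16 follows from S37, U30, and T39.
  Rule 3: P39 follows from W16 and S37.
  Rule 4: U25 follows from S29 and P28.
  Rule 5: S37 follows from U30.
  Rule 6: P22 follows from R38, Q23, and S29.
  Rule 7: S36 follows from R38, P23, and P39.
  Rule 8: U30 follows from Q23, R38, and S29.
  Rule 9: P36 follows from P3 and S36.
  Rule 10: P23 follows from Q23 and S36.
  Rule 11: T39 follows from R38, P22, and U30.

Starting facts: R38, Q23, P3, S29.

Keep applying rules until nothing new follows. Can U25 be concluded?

No

U25 would need S29 and P28 (Rule 4), but P28 is never established.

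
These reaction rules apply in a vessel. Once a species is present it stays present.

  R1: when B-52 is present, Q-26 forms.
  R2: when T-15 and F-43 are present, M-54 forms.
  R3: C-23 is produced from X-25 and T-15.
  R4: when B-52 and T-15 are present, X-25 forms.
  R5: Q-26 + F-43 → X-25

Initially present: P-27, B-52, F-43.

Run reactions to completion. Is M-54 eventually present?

No

M-54 would need T-15 and F-43 (R2), but T-15 never forms.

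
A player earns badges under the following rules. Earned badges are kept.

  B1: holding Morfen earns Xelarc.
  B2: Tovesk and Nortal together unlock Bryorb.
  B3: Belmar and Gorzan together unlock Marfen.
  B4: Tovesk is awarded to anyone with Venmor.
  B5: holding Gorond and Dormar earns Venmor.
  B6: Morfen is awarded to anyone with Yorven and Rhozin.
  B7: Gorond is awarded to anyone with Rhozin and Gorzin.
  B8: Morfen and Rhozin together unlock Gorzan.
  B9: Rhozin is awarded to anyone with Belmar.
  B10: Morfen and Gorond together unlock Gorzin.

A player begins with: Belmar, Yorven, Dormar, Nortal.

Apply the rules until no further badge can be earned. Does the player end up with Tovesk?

Tovesk would need Venmor (B4), but Venmor is never earned.

No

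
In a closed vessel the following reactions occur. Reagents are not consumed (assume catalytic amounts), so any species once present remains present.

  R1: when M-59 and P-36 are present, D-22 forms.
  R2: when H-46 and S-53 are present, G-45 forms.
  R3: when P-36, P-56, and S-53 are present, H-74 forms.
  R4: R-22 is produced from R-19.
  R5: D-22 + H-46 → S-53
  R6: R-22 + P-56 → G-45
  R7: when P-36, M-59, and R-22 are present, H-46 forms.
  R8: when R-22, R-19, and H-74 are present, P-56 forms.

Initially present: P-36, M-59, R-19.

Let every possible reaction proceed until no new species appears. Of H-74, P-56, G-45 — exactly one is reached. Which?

G-45

R-19 present → R-22 forms (R4).
M-59 and P-36 present → D-22 forms (R1).
P-36, M-59, and R-22 present → H-46 forms (R7).
D-22 and H-46 present → S-53 forms (R5).
H-46 and S-53 present → G-45 forms (R2).
H-74 would need P-36, P-56, and S-53 (R3), but P-56 never forms. P-56 would need R-22, R-19, and H-74 (R8), but H-74 never forms.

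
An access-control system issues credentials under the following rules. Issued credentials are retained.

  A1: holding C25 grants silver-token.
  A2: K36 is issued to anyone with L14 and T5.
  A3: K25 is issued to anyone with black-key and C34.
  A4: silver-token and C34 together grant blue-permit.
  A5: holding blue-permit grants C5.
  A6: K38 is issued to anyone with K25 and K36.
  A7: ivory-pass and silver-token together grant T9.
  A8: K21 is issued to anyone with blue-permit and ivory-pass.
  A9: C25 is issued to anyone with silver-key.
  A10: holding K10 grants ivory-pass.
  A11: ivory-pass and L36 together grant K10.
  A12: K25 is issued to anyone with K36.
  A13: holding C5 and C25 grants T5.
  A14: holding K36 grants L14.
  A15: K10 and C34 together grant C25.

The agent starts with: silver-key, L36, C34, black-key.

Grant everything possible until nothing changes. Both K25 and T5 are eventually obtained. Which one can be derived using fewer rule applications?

K25

K25: Holding black-key and C34 grants K25 (A3). [1 rule application]
T5: Holding silver-key grants C25 (A9). Holding C25 grants silver-token (A1). Holding silver-token and C34 grants blue-permit (A4). Holding blue-permit grants C5 (A5). Holding C5 and C25 grants T5 (A13). [5 rule applications]
K25 needs fewer.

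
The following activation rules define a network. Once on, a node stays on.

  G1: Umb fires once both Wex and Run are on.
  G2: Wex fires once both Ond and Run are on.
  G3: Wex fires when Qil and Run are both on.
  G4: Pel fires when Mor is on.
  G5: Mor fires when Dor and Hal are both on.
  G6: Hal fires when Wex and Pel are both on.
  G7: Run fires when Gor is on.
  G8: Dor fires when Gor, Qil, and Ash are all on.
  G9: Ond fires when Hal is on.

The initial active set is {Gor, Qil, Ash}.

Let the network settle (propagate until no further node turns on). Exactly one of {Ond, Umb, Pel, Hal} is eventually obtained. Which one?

G7: Gor on → Run on.
G3: Qil and Run on → Wex on.
Wex and Run are on, so Umb fires (G1).
Pel would need Mor (G4), but Mor never turns on. Ond would need Hal (G9), but Hal never turns on. Hal would need Wex and Pel (G6), but Pel never turns on.

Umb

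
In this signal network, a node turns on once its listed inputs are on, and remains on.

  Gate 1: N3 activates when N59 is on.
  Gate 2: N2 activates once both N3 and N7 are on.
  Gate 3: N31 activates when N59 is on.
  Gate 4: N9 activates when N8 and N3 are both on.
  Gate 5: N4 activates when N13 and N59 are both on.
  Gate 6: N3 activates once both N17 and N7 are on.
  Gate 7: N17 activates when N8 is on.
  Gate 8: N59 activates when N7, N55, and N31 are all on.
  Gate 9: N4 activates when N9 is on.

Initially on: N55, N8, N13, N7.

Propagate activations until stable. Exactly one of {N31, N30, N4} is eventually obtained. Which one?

N4

Gate 7: N8 on → N17 on.
Gate 6: N17 and N7 on → N3 on.
Gate 4: N8 and N3 on → N9 on.
N9 is on, so N4 activates (Gate 9).
N31 would need N59 (Gate 3), but N59 never turns on. No rule produces N30, and it is not given.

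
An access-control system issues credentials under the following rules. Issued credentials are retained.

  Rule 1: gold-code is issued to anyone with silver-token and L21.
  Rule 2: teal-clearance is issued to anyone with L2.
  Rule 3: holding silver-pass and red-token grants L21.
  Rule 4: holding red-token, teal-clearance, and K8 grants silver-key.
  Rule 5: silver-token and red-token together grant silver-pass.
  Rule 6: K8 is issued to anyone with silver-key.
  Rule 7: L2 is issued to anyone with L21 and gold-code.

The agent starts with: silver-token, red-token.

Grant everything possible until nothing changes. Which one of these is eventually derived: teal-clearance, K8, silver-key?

Holding silver-token and red-token grants silver-pass (Rule 5).
Holding silver-pass and red-token grants L21 (Rule 3).
Holding silver-token and L21 grants gold-code (Rule 1).
Holding L21 and gold-code grants L2 (Rule 7).
Holding L2 grants teal-clearance (Rule 2).
silver-key would need red-token, teal-clearance, and K8 (Rule 4), but K8 is never granted. K8 would need silver-key (Rule 6), but silver-key is never granted.

teal-clearance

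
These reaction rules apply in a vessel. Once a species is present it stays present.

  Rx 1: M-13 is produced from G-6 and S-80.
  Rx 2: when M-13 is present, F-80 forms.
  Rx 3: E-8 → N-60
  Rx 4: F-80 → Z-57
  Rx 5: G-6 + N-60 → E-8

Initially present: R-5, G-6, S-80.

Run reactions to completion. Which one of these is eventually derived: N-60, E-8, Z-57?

G-6 and S-80 present → M-13 forms (Rx 1).
M-13 present → F-80 forms (Rx 2).
F-80 present → Z-57 forms (Rx 4).
E-8 would need G-6 and N-60 (Rx 5), but N-60 never forms. N-60 would need E-8 (Rx 3), but E-8 never forms.

Z-57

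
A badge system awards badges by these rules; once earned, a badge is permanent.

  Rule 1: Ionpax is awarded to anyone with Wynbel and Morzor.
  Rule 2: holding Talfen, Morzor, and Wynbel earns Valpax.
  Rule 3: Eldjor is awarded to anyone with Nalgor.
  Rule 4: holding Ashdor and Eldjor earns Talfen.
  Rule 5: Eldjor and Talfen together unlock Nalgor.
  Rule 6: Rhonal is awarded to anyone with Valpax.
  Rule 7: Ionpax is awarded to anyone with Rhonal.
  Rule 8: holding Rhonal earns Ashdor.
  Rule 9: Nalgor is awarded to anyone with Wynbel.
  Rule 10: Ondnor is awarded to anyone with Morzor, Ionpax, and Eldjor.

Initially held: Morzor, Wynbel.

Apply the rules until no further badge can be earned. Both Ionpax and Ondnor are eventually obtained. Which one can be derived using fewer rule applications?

Ionpax: With Wynbel and Morzor, Ionpax is earned (Rule 1). [1 rule application]
Ondnor: With Wynbel and Morzor, Ionpax is earned (Rule 1). With Wynbel, Nalgor is earned (Rule 9). With Nalgor, Eldjor is earned (Rule 3). With Morzor, Ionpax, and Eldjor, Ondnor is earned (Rule 10). [4 rule applications]
Ionpax needs fewer.

Ionpax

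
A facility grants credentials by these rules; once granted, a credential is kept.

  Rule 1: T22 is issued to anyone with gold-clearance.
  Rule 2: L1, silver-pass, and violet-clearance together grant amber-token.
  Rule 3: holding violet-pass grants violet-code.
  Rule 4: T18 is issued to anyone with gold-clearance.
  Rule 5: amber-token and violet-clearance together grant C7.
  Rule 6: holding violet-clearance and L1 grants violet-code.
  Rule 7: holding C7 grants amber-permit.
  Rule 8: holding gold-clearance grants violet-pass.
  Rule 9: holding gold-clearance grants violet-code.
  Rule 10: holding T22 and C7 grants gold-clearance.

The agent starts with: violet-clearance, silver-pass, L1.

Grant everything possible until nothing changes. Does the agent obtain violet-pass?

No

violet-pass would need gold-clearance (Rule 8), but gold-clearance is never granted.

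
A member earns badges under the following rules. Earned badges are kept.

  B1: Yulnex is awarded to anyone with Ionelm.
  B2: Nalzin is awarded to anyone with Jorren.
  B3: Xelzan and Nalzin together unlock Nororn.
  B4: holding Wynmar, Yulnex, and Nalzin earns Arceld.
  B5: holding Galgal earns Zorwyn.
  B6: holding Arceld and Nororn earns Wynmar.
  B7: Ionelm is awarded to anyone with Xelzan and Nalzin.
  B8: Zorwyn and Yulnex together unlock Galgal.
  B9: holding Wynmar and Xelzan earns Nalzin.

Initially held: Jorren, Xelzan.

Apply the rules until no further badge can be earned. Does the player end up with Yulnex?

With Jorren, Nalzin is earned (B2).
With Xelzan and Nalzin, Ionelm is earned (B7).
With Ionelm, Yulnex is earned (B1).

Yes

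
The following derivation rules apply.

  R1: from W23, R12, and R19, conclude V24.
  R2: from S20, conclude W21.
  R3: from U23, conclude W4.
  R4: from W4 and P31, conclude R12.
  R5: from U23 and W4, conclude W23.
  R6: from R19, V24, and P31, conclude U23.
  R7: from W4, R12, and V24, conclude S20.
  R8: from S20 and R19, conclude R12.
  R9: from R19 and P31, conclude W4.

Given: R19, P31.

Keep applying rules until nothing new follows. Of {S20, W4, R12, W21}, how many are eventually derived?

From R19 and P31, R9 gives W4.
From W4 and P31, R4 gives R12.
S20 would need W4, R12, and V24 (R7), but V24 is never established.
W4: reached.
R12: reached.
W21 would need S20 (R2), but S20 is never established.
Reached: W4 and R12 — 2 of the 4.

2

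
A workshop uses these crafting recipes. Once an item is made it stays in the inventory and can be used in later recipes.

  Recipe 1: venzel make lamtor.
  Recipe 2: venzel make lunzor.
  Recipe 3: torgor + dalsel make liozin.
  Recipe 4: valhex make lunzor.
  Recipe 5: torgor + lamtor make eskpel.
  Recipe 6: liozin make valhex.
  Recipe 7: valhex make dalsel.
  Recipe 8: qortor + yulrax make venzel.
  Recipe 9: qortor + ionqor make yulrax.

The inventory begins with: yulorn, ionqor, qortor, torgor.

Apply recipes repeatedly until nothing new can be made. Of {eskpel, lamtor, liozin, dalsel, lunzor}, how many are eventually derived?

3

qortor + ionqor → yulrax (Recipe 9).
qortor + yulrax → venzel (Recipe 8).
Using Recipe 1, venzel makes lamtor.
Using Recipe 2, venzel makes lunzor.
Using Recipe 5, torgor and lamtor make eskpel.
eskpel: reached.
lamtor: reached.
liozin would need torgor and dalsel (Recipe 3), but dalsel is never obtained.
dalsel would need valhex (Recipe 7), but valhex is never obtained.
lunzor: reached.
Reached: eskpel, lamtor, and lunzor — 3 of the 5.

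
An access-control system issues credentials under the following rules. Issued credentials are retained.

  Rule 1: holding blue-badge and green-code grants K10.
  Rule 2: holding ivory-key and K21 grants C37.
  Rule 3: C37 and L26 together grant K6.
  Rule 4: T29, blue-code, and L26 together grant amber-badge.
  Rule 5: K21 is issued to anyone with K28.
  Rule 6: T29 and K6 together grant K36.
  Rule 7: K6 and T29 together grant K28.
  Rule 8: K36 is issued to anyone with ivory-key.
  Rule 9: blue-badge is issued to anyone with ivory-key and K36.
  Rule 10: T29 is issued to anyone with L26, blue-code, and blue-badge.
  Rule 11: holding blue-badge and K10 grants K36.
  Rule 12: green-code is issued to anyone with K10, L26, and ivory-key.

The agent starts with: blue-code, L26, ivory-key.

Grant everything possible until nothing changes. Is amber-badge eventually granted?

Holding ivory-key grants K36 (Rule 8).
Holding ivory-key and K36 grants blue-badge (Rule 9).
Holding L26, blue-code, and blue-badge grants T29 (Rule 10).
Holding T29, blue-code, and L26 grants amber-badge (Rule 4).

Yes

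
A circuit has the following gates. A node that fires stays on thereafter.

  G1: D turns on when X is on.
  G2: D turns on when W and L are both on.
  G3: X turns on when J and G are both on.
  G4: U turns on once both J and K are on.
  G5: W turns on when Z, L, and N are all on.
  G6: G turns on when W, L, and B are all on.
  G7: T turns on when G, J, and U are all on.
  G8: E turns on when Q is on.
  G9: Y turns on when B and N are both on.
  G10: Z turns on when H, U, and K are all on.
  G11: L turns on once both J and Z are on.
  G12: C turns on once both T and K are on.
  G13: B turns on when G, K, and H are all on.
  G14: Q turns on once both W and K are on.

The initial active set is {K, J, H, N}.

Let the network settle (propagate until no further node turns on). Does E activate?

G4: J and K on → U on.
G10: H, U, and K on → Z on.
G11: J and Z on → L on.
Z, L, and N are on, so W turns on (G5).
W and K are on, so Q turns on (G14).
Q is on, so E turns on (G8).

Yes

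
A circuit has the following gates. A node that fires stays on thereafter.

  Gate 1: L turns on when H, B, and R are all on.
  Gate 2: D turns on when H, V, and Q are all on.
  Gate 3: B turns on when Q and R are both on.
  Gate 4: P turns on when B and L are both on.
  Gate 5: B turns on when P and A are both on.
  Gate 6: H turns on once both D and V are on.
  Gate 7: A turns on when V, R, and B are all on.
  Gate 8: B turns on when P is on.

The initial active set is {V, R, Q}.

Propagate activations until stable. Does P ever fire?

No

P would need B and L (Gate 4), but L never turns on.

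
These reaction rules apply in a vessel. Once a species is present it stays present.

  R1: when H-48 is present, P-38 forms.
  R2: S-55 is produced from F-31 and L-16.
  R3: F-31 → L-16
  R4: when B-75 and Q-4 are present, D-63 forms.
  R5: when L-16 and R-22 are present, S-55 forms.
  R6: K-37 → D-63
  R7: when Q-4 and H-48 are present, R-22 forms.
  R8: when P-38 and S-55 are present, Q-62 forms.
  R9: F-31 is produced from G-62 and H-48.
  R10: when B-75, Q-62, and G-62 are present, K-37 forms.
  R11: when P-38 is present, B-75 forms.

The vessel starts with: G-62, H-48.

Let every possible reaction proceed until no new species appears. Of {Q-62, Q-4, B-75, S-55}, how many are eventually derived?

3

H-48 present → P-38 forms (R1).
G-62 and H-48 present → F-31 forms (R9).
F-31 present → L-16 forms (R3).
P-38 present → B-75 forms (R11).
F-31 and L-16 present → S-55 forms (R2).
P-38 and S-55 present → Q-62 forms (R8).
Q-62: reached.
No rule produces Q-4, and it is not given.
B-75: reached.
S-55: reached.
Reached: Q-62, B-75, and S-55 — 3 of the 4.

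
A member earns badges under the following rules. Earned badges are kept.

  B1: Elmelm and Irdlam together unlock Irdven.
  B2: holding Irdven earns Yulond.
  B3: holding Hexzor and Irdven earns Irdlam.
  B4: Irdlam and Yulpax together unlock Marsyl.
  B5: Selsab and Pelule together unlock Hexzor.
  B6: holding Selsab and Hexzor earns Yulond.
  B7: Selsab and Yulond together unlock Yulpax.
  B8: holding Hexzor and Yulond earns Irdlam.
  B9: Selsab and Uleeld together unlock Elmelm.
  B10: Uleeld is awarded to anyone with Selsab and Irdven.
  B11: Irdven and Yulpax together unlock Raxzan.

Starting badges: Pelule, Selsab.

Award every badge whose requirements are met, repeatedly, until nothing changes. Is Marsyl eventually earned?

Yes

With Selsab and Pelule, Hexzor is earned (B5).
With Selsab and Hexzor, Yulond is earned (B6).
With Hexzor and Yulond, Irdlam is earned (B8).
With Selsab and Yulond, Yulpax is earned (B7).
With Irdlam and Yulpax, Marsyl is earned (B4).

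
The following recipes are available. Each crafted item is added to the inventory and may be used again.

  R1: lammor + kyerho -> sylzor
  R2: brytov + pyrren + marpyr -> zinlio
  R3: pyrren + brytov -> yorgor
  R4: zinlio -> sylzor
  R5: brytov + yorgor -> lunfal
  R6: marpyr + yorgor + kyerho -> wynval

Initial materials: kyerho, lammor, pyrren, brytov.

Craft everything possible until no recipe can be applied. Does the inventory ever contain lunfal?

Using R3, pyrren and brytov make yorgor.
Using R5, brytov and yorgor make lunfal.

Yes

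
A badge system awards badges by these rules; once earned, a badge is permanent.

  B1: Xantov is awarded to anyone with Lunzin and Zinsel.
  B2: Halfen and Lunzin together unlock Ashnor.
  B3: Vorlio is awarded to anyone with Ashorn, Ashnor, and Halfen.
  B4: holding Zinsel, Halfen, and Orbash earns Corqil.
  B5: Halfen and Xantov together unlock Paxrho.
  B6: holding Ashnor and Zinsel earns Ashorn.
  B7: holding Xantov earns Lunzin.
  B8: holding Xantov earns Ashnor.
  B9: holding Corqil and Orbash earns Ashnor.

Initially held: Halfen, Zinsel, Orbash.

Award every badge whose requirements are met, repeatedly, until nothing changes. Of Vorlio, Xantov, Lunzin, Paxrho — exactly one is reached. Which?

Vorlio

With Zinsel, Halfen, and Orbash, Corqil is earned (B4).
With Corqil and Orbash, Ashnor is earned (B9).
With Ashnor and Zinsel, Ashorn is earned (B6).
With Ashorn, Ashnor, and Halfen, Vorlio is earned (B3).
Xantov would need Lunzin and Zinsel (B1), but Lunzin is never earned. Lunzin would need Xantov (B7), but Xantov is never earned. Paxrho would need Halfen and Xantov (B5), but Xantov is never earned.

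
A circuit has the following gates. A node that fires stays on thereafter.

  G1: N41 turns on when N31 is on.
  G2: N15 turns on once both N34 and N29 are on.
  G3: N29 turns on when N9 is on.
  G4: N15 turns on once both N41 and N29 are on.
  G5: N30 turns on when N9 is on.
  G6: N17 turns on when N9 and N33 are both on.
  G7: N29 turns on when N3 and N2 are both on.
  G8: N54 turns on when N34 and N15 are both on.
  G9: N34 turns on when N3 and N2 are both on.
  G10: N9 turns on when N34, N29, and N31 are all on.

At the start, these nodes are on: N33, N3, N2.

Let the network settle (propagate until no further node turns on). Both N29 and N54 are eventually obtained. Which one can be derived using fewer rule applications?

N29: N3 and N2 are on, so N29 turns on (G7). [1 rule application]
N54: G7: N3 and N2 on → N29 on. G9: N3 and N2 on → N34 on. G2: N34 and N29 on → N15 on. N34 and N15 are on, so N54 turns on (G8). [4 rule applications]
N29 needs fewer.

N29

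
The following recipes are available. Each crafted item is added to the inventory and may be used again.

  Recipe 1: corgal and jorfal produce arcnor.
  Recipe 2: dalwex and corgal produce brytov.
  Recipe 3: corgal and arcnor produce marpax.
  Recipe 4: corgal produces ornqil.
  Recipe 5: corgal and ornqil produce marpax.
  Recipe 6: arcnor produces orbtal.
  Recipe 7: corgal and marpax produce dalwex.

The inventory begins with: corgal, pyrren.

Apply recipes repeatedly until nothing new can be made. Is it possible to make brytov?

Using Recipe 4, corgal makes ornqil.
corgal and ornqil → marpax (Recipe 5).
corgal and marpax → dalwex (Recipe 7).
dalwex and corgal → brytov (Recipe 2).

Yes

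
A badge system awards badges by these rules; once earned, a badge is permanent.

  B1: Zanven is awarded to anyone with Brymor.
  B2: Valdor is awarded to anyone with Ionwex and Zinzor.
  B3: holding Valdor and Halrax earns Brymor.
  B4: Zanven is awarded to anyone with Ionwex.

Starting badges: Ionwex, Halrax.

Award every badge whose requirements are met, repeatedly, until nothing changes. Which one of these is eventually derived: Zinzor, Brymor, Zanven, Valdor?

Zanven

With Ionwex, Zanven is earned (B4).
No rule produces Zinzor, and it is not given. Valdor would need Ionwex and Zinzor (B2), but Zinzor is never earned. Brymor would need Valdor and Halrax (B3), but Valdor is never earned.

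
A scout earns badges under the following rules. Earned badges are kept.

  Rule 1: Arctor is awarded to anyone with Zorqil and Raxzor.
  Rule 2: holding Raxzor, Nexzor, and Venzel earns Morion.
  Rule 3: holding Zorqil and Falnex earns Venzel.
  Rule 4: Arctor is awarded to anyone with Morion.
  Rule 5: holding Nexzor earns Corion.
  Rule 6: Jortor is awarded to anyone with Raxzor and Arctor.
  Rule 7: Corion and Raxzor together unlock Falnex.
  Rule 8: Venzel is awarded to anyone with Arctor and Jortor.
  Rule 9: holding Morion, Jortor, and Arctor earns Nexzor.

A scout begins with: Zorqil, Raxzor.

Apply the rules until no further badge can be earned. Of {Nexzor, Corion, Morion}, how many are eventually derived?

Nexzor would need Morion, Jortor, and Arctor (Rule 9), but Morion is never earned.
Corion would need Nexzor (Rule 5), but Nexzor is never earned.
Morion would need Raxzor, Nexzor, and Venzel (Rule 2), but Nexzor is never earned.
None of the 3 are reached.

0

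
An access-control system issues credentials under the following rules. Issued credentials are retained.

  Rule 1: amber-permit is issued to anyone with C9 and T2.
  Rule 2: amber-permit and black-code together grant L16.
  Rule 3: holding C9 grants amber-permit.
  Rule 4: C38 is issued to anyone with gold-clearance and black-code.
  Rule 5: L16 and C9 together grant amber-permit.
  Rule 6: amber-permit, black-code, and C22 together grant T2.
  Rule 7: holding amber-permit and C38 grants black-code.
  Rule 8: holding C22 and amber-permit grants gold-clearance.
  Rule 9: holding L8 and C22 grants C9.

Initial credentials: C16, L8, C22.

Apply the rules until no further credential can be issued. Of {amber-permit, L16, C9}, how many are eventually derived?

Holding L8 and C22 grants C9 (Rule 9).
Holding C9 grants amber-permit (Rule 3).
amber-permit: reached.
L16 would need amber-permit and black-code (Rule 2), but black-code is never granted.
C9: reached.
Reached: amber-permit and C9 — 2 of the 3.

2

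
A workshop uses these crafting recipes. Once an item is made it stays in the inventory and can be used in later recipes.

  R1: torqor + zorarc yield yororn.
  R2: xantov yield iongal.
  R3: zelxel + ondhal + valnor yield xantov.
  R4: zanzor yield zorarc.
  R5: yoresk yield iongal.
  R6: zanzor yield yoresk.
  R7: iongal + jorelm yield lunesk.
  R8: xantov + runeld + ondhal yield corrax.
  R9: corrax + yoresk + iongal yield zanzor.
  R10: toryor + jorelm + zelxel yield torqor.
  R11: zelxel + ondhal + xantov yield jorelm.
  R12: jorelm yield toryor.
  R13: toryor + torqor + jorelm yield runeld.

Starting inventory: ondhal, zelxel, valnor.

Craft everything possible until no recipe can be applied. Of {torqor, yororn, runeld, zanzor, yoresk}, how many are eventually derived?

zelxel + ondhal + valnor → xantov (R3).
zelxel + ondhal + xantov → jorelm (R11).
Using R12, jorelm makes toryor.
toryor + jorelm + zelxel → torqor (R10).
toryor + torqor + jorelm → runeld (R13).
torqor: reached.
yororn would need torqor and zorarc (R1), but zorarc is never obtained.
runeld: reached.
zanzor would need corrax, yoresk, and iongal (R9), but yoresk is never obtained.
yoresk would need zanzor (R6), but zanzor is never obtained.
Reached: torqor and runeld — 2 of the 5.

2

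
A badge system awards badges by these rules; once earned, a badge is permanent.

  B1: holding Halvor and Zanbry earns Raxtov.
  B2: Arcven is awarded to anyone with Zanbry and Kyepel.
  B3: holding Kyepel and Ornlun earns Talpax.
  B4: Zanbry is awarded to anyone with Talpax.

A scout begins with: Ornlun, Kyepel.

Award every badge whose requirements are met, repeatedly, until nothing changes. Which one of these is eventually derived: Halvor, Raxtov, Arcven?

With Kyepel and Ornlun, Talpax is earned (B3).
With Talpax, Zanbry is earned (B4).
With Zanbry and Kyepel, Arcven is earned (B2).
Raxtov would need Halvor and Zanbry (B1), but Halvor is never earned. No rule produces Halvor, and it is not given.

Arcven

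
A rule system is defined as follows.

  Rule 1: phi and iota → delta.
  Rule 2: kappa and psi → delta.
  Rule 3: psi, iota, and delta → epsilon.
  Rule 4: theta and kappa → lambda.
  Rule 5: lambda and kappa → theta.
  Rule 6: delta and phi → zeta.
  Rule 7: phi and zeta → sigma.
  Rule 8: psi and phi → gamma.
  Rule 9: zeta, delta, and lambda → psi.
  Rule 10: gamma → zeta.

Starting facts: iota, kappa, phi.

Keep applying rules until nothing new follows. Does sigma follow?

From phi and iota, Rule 1 gives delta.
delta and phi hold, so zeta follows (Rule 6).
phi and zeta hold, so sigma follows (Rule 7).

Yes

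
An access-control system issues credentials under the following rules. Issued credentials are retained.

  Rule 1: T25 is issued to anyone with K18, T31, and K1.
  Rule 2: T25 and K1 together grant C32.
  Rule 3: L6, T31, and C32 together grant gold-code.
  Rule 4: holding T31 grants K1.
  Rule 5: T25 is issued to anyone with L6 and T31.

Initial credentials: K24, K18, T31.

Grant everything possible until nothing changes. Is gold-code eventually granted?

No

gold-code would need L6, T31, and C32 (Rule 3), but L6 is never granted.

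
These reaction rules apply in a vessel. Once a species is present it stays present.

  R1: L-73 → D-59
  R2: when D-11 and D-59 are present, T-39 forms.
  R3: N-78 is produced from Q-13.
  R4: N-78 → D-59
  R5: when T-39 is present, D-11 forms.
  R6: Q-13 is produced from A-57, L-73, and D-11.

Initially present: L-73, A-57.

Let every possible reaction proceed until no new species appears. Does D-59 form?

Yes

L-73 present → D-59 forms (R1).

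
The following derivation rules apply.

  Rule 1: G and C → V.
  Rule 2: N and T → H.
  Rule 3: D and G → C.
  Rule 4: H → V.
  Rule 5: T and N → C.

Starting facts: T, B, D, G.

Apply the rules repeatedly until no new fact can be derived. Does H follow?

H would need N and T (Rule 2), but N is never established.

No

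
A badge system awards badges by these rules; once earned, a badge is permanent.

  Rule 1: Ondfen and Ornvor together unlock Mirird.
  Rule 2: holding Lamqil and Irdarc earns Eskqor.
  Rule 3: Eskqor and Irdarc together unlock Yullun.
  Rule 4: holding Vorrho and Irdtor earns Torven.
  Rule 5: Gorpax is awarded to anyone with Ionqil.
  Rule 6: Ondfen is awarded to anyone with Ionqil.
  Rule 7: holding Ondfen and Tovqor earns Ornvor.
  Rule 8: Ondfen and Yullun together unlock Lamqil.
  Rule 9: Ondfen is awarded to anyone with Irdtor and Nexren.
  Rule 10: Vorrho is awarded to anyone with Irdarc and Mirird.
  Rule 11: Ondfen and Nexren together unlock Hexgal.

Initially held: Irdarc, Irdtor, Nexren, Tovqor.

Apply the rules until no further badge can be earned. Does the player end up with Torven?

Yes

With Irdtor and Nexren, Ondfen is earned (Rule 9).
With Ondfen and Tovqor, Ornvor is earned (Rule 7).
With Ondfen and Ornvor, Mirird is earned (Rule 1).
With Irdarc and Mirird, Vorrho is earned (Rule 10).
With Vorrho and Irdtor, Torven is earned (Rule 4).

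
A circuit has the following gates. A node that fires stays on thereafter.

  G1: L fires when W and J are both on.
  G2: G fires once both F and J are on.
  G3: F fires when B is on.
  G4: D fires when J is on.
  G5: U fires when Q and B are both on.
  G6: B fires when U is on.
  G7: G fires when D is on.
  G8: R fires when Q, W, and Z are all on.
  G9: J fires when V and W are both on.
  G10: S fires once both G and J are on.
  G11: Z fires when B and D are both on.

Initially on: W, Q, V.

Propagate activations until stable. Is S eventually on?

Yes

V and W are on, so J fires (G9).
J is on, so D fires (G4).
G7: D on → G on.
G and J are on, so S fires (G10).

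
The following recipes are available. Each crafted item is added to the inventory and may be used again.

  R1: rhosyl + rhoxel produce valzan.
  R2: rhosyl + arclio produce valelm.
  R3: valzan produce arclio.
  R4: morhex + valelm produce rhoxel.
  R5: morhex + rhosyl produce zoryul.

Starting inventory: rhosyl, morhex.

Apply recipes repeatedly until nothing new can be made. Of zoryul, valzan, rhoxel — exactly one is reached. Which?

zoryul

morhex + rhosyl → zoryul (R5).
rhoxel would need morhex and valelm (R4), but valelm is never obtained. valzan would need rhosyl and rhoxel (R1), but rhoxel is never obtained.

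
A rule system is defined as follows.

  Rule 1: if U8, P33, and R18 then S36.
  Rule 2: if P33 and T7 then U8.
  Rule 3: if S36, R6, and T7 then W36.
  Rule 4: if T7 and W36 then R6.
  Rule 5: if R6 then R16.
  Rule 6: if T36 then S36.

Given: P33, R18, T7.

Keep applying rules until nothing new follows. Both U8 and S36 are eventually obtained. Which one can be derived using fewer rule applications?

U8: From P33 and T7, Rule 2 gives U8. [1 rule application]
S36: From P33 and T7, Rule 2 gives U8. U8, P33, and R18 hold, so S36 follows (Rule 1). [2 rule applications]
U8 needs fewer.

U8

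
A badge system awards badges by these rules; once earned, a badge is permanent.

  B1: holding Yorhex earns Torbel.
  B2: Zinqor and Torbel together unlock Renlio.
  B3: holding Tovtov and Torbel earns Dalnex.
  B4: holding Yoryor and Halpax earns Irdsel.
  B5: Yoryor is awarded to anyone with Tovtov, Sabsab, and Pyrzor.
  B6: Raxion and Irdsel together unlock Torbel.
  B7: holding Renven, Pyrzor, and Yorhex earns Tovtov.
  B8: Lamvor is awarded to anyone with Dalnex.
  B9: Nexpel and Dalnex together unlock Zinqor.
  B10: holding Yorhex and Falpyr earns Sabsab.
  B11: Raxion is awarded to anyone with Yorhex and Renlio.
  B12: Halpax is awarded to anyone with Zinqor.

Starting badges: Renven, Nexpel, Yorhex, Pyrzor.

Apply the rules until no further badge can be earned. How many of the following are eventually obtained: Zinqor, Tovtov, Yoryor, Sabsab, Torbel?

With Renven, Pyrzor, and Yorhex, Tovtov is earned (B7).
With Yorhex, Torbel is earned (B1).
With Tovtov and Torbel, Dalnex is earned (B3).
With Nexpel and Dalnex, Zinqor is earned (B9).
Zinqor: reached.
Tovtov: reached.
Yoryor would need Tovtov, Sabsab, and Pyrzor (B5), but Sabsab is never earned.
Sabsab would need Yorhex and Falpyr (B10), but Falpyr is never earned.
Torbel: reached.
Reached: Zinqor, Tovtov, and Torbel — 3 of the 5.

3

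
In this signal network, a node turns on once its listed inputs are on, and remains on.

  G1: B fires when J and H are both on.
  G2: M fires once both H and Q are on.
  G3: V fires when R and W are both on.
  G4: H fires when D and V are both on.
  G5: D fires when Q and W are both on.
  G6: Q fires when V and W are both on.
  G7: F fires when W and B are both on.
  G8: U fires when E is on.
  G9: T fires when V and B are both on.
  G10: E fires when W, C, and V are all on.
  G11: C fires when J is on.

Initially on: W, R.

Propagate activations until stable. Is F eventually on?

No

F would need W and B (G7), but B never turns on.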